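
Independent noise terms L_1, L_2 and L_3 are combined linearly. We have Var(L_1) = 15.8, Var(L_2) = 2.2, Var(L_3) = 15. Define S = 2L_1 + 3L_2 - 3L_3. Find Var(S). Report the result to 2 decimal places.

218.00

By independence, Var(S) = (2)²Var(L_1) + (3)²Var(L_2) + (-3)²Var(L_3)
= (2)²·15.8 + (3)²·2.2 + (-3)²·15 = 218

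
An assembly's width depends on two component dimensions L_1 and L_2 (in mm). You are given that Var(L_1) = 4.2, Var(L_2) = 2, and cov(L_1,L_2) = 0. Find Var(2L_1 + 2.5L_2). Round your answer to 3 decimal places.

Var(2L_1 + 2.5L_2) = (2)²·Var(L_1) + (2.5)²·Var(L_2) + 2·(2)·(2.5)·cov(L_1,L_2)
= 4·4.2 + 6.25·2 + 10·0 = 29.3

29.300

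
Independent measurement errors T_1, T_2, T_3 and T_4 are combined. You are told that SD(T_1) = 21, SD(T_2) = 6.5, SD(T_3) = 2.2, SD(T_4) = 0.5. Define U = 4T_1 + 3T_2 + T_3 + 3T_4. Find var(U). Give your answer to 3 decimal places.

7443.340

var(T_1) = 441, var(T_2) = 42.25, var(T_3) = 4.84, var(T_4) = 0.25
By independence, var(U) = (4)²var(T_1) + (3)²var(T_2) + (1)²var(T_3) + (3)²var(T_4)
= (4)²·441 + (3)²·42.25 + (1)²·4.84 + (3)²·0.25 = 7443.34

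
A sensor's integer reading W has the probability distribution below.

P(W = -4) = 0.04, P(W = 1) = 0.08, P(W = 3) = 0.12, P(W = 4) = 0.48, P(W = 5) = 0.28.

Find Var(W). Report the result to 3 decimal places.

3.520

E[W] = (-4)(0.04) + (1)(0.08) + (3)(0.12) + (4)(0.48) + (5)(0.28) = 3.6
E[W²] = (-4)²(0.04) + (1)²(0.08) + (3)²(0.12) + (4)²(0.48) + (5)²(0.28) = 16.48
Var(W) = E[W²] − (E[W])² = 16.48 − (3.6)² = 3.52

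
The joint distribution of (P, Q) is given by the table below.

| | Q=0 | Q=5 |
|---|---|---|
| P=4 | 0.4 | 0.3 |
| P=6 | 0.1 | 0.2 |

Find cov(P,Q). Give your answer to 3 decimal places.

E[P] = 4.6,  E[Q] = 2.5
E[PQ] = 12
cov(P,Q) = E[PQ] − E[P]E[Q] = 12 − (4.6)(2.5) = 0.5

0.500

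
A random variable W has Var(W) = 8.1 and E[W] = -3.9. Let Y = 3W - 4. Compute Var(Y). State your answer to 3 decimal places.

72.900

Var(3W - 4) = (3)²·Var(W) = 9·8.1 = 72.9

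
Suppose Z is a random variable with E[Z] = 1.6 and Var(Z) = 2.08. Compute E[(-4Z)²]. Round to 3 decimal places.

74.240

E[-4Z] = -4·1.6 = -6.4
Var(-4Z) = (-4)²·2.08 = 33.28
E[(-4Z)²] = Var((-4Z)) + (E[(-4Z)])² = 33.28 + (-6.4)² = 74.24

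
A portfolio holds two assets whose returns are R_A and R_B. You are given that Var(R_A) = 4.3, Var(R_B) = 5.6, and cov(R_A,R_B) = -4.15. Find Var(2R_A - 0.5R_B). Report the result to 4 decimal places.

Var(2R_A - 0.5R_B) = (2)²·Var(R_A) + (-0.5)²·Var(R_B) + 2·(2)·(-0.5)·cov(R_A,R_B)
= 4·4.3 + 0.25·5.6 + -2·-4.15 = 26.9

26.9000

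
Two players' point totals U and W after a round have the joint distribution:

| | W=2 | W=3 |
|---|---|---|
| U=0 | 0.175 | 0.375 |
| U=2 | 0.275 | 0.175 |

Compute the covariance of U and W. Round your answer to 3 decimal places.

-0.145

E[U] = 0.9,  E[W] = 2.55
E[UW] = 2.15
Cov(U,W) = E[UW] − E[U]E[W] = 2.15 − (0.9)(2.55) = -0.145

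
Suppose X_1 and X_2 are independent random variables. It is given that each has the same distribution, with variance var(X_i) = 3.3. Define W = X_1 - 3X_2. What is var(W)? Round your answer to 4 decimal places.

By independence, var(W) = (1)²var(X_1) + (-3)²var(X_2)
= (1)²·3.3 + (-3)²·3.3 = 33

33.0000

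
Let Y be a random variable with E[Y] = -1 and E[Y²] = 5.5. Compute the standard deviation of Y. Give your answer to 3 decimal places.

var(Y) = 5.5 − (-1)² = 4.5
SD(Y) = √4.5 ≈ 2.121

2.121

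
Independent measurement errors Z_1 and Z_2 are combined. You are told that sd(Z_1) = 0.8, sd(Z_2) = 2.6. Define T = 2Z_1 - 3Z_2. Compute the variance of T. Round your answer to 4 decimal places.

63.4000

Var(Z_1) = 0.64, Var(Z_2) = 6.76
By independence, Var(T) = (2)²Var(Z_1) + (-3)²Var(Z_2)
= (2)²·0.64 + (-3)²·6.76 = 63.4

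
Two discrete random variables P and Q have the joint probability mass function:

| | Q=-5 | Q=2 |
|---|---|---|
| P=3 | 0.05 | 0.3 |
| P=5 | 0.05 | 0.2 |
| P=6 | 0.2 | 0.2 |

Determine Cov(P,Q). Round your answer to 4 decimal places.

E[P] = 4.7,  E[Q] = -0.1
E[PQ] = -1.8
Cov(P,Q) = E[PQ] − E[P]E[Q] = -1.8 − (4.7)(-0.1) = -1.33

-1.3300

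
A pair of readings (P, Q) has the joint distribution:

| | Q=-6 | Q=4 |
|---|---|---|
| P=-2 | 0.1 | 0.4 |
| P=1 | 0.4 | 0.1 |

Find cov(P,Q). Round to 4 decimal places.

E[P] = -0.5,  E[Q] = -1
E[PQ] = -4
cov(P,Q) = E[PQ] − E[P]E[Q] = -4 − (-0.5)(-1) = -4.5

-4.5000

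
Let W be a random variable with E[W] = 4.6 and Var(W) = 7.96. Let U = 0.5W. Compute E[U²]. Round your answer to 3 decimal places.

E[0.5W] = 0.5·4.6 = 2.3
Var(0.5W) = (0.5)²·7.96 = 1.99
E[U²] = Var(U) + (E[U])² = 1.99 + (2.3)² = 7.28

7.280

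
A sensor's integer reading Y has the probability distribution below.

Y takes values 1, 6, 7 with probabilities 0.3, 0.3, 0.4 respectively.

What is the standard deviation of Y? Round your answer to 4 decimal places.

E[Y] = (1)(0.3) + (6)(0.3) + (7)(0.4) = 4.9
E[Y²] = (1)²(0.3) + (6)²(0.3) + (7)²(0.4) = 30.7
Var(Y) = E[Y²] − (E[Y])² = 30.7 − (4.9)² = 6.69
σ(Y) = √6.69 ≈ 2.5865

2.5865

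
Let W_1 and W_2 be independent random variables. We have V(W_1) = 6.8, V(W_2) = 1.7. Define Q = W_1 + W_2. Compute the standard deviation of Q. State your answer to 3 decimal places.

2.915

By independence, V(Q) = (1)²V(W_1) + (1)²V(W_2)
= (1)²·6.8 + (1)²·1.7 = 8.5
SD(Q) = √8.5 ≈ 2.915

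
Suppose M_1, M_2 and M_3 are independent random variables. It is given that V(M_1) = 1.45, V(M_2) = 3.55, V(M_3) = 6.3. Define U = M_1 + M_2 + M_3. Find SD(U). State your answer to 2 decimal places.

3.36

By independence, V(U) = (1)²V(M_1) + (1)²V(M_2) + (1)²V(M_3)
= (1)²·1.45 + (1)²·3.55 + (1)²·6.3 = 11.3
SD(U) = √11.3 ≈ 3.36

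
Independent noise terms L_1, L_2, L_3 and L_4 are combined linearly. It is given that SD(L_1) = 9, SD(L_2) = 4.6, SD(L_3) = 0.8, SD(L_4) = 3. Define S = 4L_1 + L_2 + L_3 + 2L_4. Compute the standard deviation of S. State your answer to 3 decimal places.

36.794

V(L_1) = 81, V(L_2) = 21.16, V(L_3) = 0.64, V(L_4) = 9
By independence, V(S) = (4)²V(L_1) + (1)²V(L_2) + (1)²V(L_3) + (2)²V(L_4)
= (4)²·81 + (1)²·21.16 + (1)²·0.64 + (2)²·9 = 1353.8
SD(S) = √1353.8 ≈ 36.794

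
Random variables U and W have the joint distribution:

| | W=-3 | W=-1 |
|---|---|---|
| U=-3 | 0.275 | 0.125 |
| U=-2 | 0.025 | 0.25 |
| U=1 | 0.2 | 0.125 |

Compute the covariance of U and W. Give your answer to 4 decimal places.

-0.0750

E[U] = -1.425,  E[W] = -2
E[UW] = 2.775
cov(U,W) = E[UW] − E[U]E[W] = 2.775 − (-1.425)(-2) = -0.075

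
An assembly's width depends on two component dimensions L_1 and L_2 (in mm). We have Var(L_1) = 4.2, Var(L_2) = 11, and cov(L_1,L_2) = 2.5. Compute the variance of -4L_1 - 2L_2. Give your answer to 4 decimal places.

Var(-4L_1 - 2L_2) = (-4)²·Var(L_1) + (-2)²·Var(L_2) + 2·(-4)·(-2)·cov(L_1,L_2)
= 16·4.2 + 4·11 + 16·2.5 = 151.2

151.2000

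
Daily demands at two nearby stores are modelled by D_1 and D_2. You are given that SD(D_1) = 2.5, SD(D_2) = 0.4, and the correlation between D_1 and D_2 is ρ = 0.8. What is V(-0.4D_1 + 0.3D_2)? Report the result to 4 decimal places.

0.8224

V(D_1) = (2.5)² = 6.25;  V(D_2) = (0.4)² = 0.16
Cov(D_1,D_2) = ρ·SD(D_1)·SD(D_2) = 0.8·2.5·0.4 = 0.8
V(-0.4D_1 + 0.3D_2) = (-0.4)²·V(D_1) + (0.3)²·V(D_2) + 2·(-0.4)·(0.3)·Cov(D_1,D_2)
= 0.16·6.25 + 0.09·0.16 + -0.24·0.8 = 0.8224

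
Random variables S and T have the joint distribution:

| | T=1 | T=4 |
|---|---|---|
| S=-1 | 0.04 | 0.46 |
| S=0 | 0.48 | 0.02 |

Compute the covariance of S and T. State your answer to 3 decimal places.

-0.660

E[S] = -0.5,  E[T] = 2.44
E[ST] = -1.88
Cov(S,T) = E[ST] − E[S]E[T] = -1.88 − (-0.5)(2.44) = -0.66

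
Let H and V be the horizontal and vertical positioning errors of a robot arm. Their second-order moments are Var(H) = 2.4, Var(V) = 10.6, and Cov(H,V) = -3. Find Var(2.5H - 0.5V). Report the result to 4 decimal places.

25.1500

Var(2.5H - 0.5V) = (2.5)²·Var(H) + (-0.5)²·Var(V) + 2·(2.5)·(-0.5)·Cov(H,V)
= 6.25·2.4 + 0.25·10.6 + -2.5·-3 = 25.15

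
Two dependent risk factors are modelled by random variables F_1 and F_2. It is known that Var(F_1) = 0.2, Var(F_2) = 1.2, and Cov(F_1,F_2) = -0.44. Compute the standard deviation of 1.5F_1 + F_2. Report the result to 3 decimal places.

Var(1.5F_1 + F_2) = (1.5)²·Var(F_1) + (1)²·Var(F_2) + 2·(1.5)·(1)·Cov(F_1,F_2)
= 2.25·0.2 + 1·1.2 + 3·-0.44 = 0.33
SD(1.5F_1 + F_2) = √0.33 ≈ 0.574

0.574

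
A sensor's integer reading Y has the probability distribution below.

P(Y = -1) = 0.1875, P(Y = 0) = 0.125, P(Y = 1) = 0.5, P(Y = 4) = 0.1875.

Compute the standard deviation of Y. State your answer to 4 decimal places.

1.5996

E[Y] = (-1)(0.1875) + (0)(0.125) + (1)(0.5) + (4)(0.1875) = 1.0625
E[Y²] = (-1)²(0.1875) + (0)²(0.125) + (1)²(0.5) + (4)²(0.1875) = 3.6875
V(Y) = E[Y²] − (E[Y])² = 3.6875 − (1.0625)² = 2.55859375
σ(Y) = √2.55859375 ≈ 1.5996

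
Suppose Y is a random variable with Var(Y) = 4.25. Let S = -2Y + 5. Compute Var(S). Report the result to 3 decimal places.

Var(-2Y + 5) = (-2)²·Var(Y) = 4·4.25 = 17

17.000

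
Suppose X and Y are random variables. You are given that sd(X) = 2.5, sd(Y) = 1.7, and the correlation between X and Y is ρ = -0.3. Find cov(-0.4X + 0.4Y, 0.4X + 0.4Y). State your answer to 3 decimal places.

-0.538

V(X) = (2.5)² = 6.25;  V(Y) = (1.7)² = 2.89
cov(X,Y) = ρ·sd(X)·sd(Y) = -0.3·2.5·1.7 = -1.275
cov(-0.4X + 0.4Y, 0.4X + 0.4Y) = (-0.4)(0.4)V(X) + (0.4)(0.4)V(Y) + [(-0.4)(0.4) + (0.4)(0.4)]cov(X,Y)
= -0.16·6.25 + 0.16·2.89 + 0·-1.275 = -0.5376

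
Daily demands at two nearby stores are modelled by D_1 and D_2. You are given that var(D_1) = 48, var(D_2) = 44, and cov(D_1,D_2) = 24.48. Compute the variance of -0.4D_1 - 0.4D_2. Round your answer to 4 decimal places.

var(-0.4D_1 - 0.4D_2) = (-0.4)²·var(D_1) + (-0.4)²·var(D_2) + 2·(-0.4)·(-0.4)·cov(D_1,D_2)
= 0.16·48 + 0.16·44 + 0.32·24.48 = 22.5536

22.5536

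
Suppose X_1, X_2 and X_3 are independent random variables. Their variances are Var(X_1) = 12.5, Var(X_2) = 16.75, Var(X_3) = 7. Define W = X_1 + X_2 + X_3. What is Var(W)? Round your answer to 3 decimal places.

By independence, Var(W) = (1)²Var(X_1) + (1)²Var(X_2) + (1)²Var(X_3)
= (1)²·12.5 + (1)²·16.75 + (1)²·7 = 36.25

36.250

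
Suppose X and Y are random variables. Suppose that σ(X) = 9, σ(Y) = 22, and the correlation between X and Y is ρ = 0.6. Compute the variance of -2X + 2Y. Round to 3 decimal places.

1309.600

V(X) = (9)² = 81;  V(Y) = (22)² = 484
cov(X,Y) = ρ·σ(X)·σ(Y) = 0.6·9·22 = 118.8
V(-2X + 2Y) = (-2)²·V(X) + (2)²·V(Y) + 2·(-2)·(2)·cov(X,Y)
= 4·81 + 4·484 + -8·118.8 = 1309.6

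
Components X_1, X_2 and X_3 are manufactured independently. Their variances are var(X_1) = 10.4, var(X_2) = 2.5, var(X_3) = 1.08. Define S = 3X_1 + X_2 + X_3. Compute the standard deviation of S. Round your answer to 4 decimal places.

9.8580

By independence, var(S) = (3)²var(X_1) + (1)²var(X_2) + (1)²var(X_3)
= (3)²·10.4 + (1)²·2.5 + (1)²·1.08 = 97.18
SD(S) = √97.18 ≈ 9.8580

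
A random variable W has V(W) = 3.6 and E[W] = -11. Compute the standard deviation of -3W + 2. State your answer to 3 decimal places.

5.692

V(-3W + 2) = (-3)²·3.6 = 32.4
SD(-3W + 2) = √32.4 ≈ 5.692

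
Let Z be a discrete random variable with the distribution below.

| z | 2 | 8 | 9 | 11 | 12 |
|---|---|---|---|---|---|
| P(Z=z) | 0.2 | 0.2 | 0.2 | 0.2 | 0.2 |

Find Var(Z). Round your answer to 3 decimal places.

12.240

E[Z] = (2)(0.2) + (8)(0.2) + (9)(0.2) + (11)(0.2) + (12)(0.2) = 8.4
E[Z²] = (2)²(0.2) + (8)²(0.2) + (9)²(0.2) + (11)²(0.2) + (12)²(0.2) = 82.8
Var(Z) = E[Z²] − (E[Z])² = 82.8 − (8.4)² = 12.24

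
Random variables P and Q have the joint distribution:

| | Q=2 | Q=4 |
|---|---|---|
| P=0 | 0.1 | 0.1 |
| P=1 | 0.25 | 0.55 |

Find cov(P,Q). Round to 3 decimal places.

E[P] = 0.8,  E[Q] = 3.3
E[PQ] = 2.7
cov(P,Q) = E[PQ] − E[P]E[Q] = 2.7 − (0.8)(3.3) = 0.06

0.060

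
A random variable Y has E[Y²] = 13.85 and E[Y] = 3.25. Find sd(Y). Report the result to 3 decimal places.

1.813

V(Y) = 13.85 − (3.25)² = 3.2875
sd(Y) = √3.2875 ≈ 1.813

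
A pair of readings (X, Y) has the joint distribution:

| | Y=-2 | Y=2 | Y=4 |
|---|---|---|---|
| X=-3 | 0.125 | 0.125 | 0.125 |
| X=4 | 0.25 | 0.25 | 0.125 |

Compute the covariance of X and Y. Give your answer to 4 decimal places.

-0.8750

E[X] = 1.375,  E[Y] = 1
E[XY] = 0.5
Cov(X,Y) = E[XY] − E[X]E[Y] = 0.5 − (1.375)(1) = -0.875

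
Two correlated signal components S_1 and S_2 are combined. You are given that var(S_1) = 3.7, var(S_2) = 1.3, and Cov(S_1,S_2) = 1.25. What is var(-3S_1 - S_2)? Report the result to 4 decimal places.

42.1000

var(-3S_1 - S_2) = (-3)²·var(S_1) + (-1)²·var(S_2) + 2·(-3)·(-1)·Cov(S_1,S_2)
= 9·3.7 + 1·1.3 + 6·1.25 = 42.1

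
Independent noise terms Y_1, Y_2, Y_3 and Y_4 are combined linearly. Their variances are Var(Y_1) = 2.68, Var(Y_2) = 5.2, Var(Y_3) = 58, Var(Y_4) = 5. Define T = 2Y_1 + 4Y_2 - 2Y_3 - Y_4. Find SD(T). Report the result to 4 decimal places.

18.1912

By independence, Var(T) = (2)²Var(Y_1) + (4)²Var(Y_2) + (-2)²Var(Y_3) + (-1)²Var(Y_4)
= (2)²·2.68 + (4)²·5.2 + (-2)²·58 + (-1)²·5 = 330.92
SD(T) = √330.92 ≈ 18.1912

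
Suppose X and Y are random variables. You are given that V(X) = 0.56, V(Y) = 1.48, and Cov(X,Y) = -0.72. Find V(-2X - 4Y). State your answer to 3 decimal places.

14.400

V(-2X - 4Y) = (-2)²·V(X) + (-4)²·V(Y) + 2·(-2)·(-4)·Cov(X,Y)
= 4·0.56 + 16·1.48 + 16·-0.72 = 14.4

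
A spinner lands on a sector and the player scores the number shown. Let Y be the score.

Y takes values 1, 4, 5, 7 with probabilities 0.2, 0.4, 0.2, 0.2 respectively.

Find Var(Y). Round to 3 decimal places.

3.760

E[Y] = (1)(0.2) + (4)(0.4) + (5)(0.2) + (7)(0.2) = 4.2
E[Y²] = (1)²(0.2) + (4)²(0.4) + (5)²(0.2) + (7)²(0.2) = 21.4
Var(Y) = E[Y²] − (E[Y])² = 21.4 − (4.2)² = 3.76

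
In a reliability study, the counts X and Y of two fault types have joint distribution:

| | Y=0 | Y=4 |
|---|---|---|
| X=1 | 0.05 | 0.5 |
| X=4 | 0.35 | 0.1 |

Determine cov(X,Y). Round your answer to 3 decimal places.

-2.040

E[X] = 2.35,  E[Y] = 2.4
E[XY] = 3.6
cov(X,Y) = E[XY] − E[X]E[Y] = 3.6 − (2.35)(2.4) = -2.04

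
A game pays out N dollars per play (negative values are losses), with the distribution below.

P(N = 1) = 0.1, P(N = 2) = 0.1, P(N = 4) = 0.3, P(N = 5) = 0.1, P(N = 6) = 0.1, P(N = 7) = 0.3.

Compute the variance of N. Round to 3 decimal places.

4.010

E[N] = (1)(0.1) + (2)(0.1) + (4)(0.3) + (5)(0.1) + (6)(0.1) + (7)(0.3) = 4.7
E[N²] = (1)²(0.1) + (2)²(0.1) + (4)²(0.3) + (5)²(0.1) + (6)²(0.1) + (7)²(0.3) = 26.1
var(N) = E[N²] − (E[N])² = 26.1 − (4.7)² = 4.01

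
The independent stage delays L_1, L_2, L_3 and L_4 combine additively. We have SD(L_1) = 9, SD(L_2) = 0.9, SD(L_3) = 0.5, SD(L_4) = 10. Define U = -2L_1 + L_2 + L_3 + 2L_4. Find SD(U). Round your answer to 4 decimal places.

26.9269

Var(L_1) = 81, Var(L_2) = 0.81, Var(L_3) = 0.25, Var(L_4) = 100
By independence, Var(U) = (-2)²Var(L_1) + (1)²Var(L_2) + (1)²Var(L_3) + (2)²Var(L_4)
= (-2)²·81 + (1)²·0.81 + (1)²·0.25 + (2)²·100 = 725.06
SD(U) = √725.06 ≈ 26.9269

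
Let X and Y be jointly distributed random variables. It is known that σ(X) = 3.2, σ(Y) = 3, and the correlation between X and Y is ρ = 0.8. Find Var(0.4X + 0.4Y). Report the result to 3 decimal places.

5.536

Var(X) = (3.2)² = 10.24;  Var(Y) = (3)² = 9
Cov(X,Y) = ρ·σ(X)·σ(Y) = 0.8·3.2·3 = 7.68
Var(0.4X + 0.4Y) = (0.4)²·Var(X) + (0.4)²·Var(Y) + 2·(0.4)·(0.4)·Cov(X,Y)
= 0.16·10.24 + 0.16·9 + 0.32·7.68 = 5.536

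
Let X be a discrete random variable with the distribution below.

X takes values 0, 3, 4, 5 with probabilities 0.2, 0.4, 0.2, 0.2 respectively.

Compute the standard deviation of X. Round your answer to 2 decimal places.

1.67

E[X] = (0)(0.2) + (3)(0.4) + (4)(0.2) + (5)(0.2) = 3
E[X²] = (0)²(0.2) + (3)²(0.4) + (4)²(0.2) + (5)²(0.2) = 11.8
Var(X) = E[X²] − (E[X])² = 11.8 − (3)² = 2.8
SD(X) = √2.8 ≈ 1.67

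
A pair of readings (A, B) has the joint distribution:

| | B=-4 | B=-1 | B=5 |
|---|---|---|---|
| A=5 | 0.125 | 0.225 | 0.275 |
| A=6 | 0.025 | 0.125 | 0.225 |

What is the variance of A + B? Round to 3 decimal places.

E[A] = 5.375,  E[B] = 1.55,  E[AB] = 8.65
Var(A) = 29.125 − (5.375)² = 0.234375;  Var(B) = 15.25 − (1.55)² = 12.8475
Cov(A,B) = 8.65 − (5.375)(1.55) = 0.31875
Var(A + B) = (1)²·0.234375 + (1)²·12.8475 + 2·(1)·(1)·0.31875 = 13.719375

13.719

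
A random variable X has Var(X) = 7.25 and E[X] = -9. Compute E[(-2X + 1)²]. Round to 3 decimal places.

390.000

E[-2X + 1] = -2·-9 + 1 = 19
Var(-2X + 1) = (-2)²·7.25 = 29
E[(-2X + 1)²] = Var((-2X + 1)) + (E[(-2X + 1)])² = 29 + (19)² = 390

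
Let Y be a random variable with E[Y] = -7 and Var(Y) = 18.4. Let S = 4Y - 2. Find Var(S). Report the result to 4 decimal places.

294.4000

Var(4Y - 2) = (4)²·Var(Y) = 16·18.4 = 294.4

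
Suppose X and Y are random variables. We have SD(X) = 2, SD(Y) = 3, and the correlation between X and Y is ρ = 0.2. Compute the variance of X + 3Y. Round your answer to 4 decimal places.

92.2000

V(X) = (2)² = 4;  V(Y) = (3)² = 9
Cov(X,Y) = ρ·SD(X)·SD(Y) = 0.2·2·3 = 1.2
V(X + 3Y) = (1)²·V(X) + (3)²·V(Y) + 2·(1)·(3)·Cov(X,Y)
= 1·4 + 9·9 + 6·1.2 = 92.2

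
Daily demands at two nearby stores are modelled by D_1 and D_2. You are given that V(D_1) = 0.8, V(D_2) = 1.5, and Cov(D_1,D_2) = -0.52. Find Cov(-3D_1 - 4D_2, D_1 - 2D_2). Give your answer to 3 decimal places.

8.560

Cov(-3D_1 - 4D_2, D_1 - 2D_2) = (-3)(1)V(D_1) + (-4)(-2)V(D_2) + [(-3)(-2) + (-4)(1)]Cov(D_1,D_2)
= -3·0.8 + 8·1.5 + 2·-0.52 = 8.56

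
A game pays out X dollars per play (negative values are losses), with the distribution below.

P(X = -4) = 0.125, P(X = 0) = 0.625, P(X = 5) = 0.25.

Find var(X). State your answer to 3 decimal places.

7.688

E[X] = (-4)(0.125) + (0)(0.625) + (5)(0.25) = 0.75
E[X²] = (-4)²(0.125) + (0)²(0.625) + (5)²(0.25) = 8.25
var(X) = E[X²] − (E[X])² = 8.25 − (0.75)² = 7.6875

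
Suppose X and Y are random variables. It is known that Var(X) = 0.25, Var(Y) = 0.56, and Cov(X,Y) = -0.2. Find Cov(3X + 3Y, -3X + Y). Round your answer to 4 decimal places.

Cov(3X + 3Y, -3X + Y) = (3)(-3)Var(X) + (3)(1)Var(Y) + [(3)(1) + (3)(-3)]Cov(X,Y)
= -9·0.25 + 3·0.56 + -6·-0.2 = 0.63

0.6300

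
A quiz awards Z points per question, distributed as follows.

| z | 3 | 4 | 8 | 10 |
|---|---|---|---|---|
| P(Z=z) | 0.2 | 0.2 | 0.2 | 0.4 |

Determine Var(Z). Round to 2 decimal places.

8.80

E[Z] = (3)(0.2) + (4)(0.2) + (8)(0.2) + (10)(0.4) = 7
E[Z²] = (3)²(0.2) + (4)²(0.2) + (8)²(0.2) + (10)²(0.4) = 57.8
Var(Z) = E[Z²] − (E[Z])² = 57.8 − (7)² = 8.8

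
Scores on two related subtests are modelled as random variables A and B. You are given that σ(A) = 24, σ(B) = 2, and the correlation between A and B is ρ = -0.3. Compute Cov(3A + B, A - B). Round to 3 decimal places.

1752.800

V(A) = (24)² = 576;  V(B) = (2)² = 4
Cov(A,B) = ρ·σ(A)·σ(B) = -0.3·24·2 = -14.4
Cov(3A + B, A - B) = (3)(1)V(A) + (1)(-1)V(B) + [(3)(-1) + (1)(1)]Cov(A,B)
= 3·576 + -1·4 + -2·-14.4 = 1752.8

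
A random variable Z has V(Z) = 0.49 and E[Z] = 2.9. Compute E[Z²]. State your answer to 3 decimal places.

E[Z²] = V(Z) + (E[Z])² = 0.49 + (2.9)² = 8.9

8.900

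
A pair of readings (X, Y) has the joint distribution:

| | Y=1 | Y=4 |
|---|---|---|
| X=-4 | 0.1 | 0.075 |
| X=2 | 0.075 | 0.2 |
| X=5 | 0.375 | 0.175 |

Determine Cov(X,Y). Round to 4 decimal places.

-0.5850

E[X] = 2.6,  E[Y] = 2.35
E[XY] = 5.525
Cov(X,Y) = E[XY] − E[X]E[Y] = 5.525 − (2.6)(2.35) = -0.585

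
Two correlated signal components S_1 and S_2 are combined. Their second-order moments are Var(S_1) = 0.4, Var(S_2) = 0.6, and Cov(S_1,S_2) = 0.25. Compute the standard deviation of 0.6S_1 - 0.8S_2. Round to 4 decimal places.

0.5367

Var(0.6S_1 - 0.8S_2) = (0.6)²·Var(S_1) + (-0.8)²·Var(S_2) + 2·(0.6)·(-0.8)·Cov(S_1,S_2)
= 0.36·0.4 + 0.64·0.6 + -0.96·0.25 = 0.288
sd(0.6S_1 - 0.8S_2) = √0.288 ≈ 0.5367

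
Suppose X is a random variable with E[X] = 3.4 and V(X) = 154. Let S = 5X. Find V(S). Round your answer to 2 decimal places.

3850.00

V(5X) = (5)²·V(X) = 25·154 = 3850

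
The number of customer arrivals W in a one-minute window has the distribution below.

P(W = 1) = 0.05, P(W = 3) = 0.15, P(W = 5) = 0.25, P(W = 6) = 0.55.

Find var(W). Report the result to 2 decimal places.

E[W] = (1)(0.05) + (3)(0.15) + (5)(0.25) + (6)(0.55) = 5.05
E[W²] = (1)²(0.05) + (3)²(0.15) + (5)²(0.25) + (6)²(0.55) = 27.45
var(W) = E[W²] − (E[W])² = 27.45 − (5.05)² = 1.9475

1.95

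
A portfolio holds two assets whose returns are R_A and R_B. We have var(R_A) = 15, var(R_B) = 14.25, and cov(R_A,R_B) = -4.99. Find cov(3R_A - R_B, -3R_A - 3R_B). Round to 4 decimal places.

cov(3R_A - R_B, -3R_A - 3R_B) = (3)(-3)var(R_A) + (-1)(-3)var(R_B) + [(3)(-3) + (-1)(-3)]cov(R_A,R_B)
= -9·15 + 3·14.25 + -6·-4.99 = -62.31

-62.3100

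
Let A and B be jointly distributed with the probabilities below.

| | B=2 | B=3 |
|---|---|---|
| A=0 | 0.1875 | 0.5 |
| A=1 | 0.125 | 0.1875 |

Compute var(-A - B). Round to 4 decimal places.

E[A] = 0.3125,  E[B] = 2.6875,  E[AB] = 0.8125
var(A) = 0.3125 − (0.3125)² = 0.21484375;  var(B) = 7.4375 − (2.6875)² = 0.21484375
cov(A,B) = 0.8125 − (0.3125)(2.6875) = -0.02734375
var(-A - B) = (-1)²·0.21484375 + (-1)²·0.21484375 + 2·(-1)·(-1)·-0.02734375 = 0.375

0.3750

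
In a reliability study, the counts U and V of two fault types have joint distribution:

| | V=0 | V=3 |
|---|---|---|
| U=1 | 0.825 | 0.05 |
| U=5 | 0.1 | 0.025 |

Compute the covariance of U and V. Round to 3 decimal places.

E[U] = 1.5,  E[V] = 0.225
E[UV] = 0.525
cov(U,V) = E[UV] − E[U]E[V] = 0.525 − (1.5)(0.225) = 0.1875

0.188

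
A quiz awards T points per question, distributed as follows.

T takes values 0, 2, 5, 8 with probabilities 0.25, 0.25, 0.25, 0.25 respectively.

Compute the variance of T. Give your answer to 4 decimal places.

9.1875

E[T] = (0)(0.25) + (2)(0.25) + (5)(0.25) + (8)(0.25) = 3.75
E[T²] = (0)²(0.25) + (2)²(0.25) + (5)²(0.25) + (8)²(0.25) = 23.25
V(T) = E[T²] − (E[T])² = 23.25 − (3.75)² = 9.1875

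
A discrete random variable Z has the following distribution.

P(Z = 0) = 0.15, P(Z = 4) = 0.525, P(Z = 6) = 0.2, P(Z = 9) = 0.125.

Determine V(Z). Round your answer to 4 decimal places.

6.1444

E[Z] = (0)(0.15) + (4)(0.525) + (6)(0.2) + (9)(0.125) = 4.425
E[Z²] = (0)²(0.15) + (4)²(0.525) + (6)²(0.2) + (9)²(0.125) = 25.725
V(Z) = E[Z²] − (E[Z])² = 25.725 − (4.425)² = 6.144375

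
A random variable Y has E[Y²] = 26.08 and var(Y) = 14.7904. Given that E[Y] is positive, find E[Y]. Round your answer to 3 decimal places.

(E[Y])² = E[Y²] − var(Y) = 26.08 − 14.7904 = 11.2896
E[Y] = √11.2896 = 3.36

3.360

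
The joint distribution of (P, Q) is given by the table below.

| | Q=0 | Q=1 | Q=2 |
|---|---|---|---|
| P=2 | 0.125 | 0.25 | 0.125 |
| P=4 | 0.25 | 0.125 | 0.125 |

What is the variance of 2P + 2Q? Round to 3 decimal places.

5.438

E[P] = 3,  E[Q] = 0.875,  E[PQ] = 2.5
V(P) = 10 − (3)² = 1;  V(Q) = 1.375 − (0.875)² = 0.609375
Cov(P,Q) = 2.5 − (3)(0.875) = -0.125
V(2P + 2Q) = (2)²·1 + (2)²·0.609375 + 2·(2)·(2)·-0.125 = 5.4375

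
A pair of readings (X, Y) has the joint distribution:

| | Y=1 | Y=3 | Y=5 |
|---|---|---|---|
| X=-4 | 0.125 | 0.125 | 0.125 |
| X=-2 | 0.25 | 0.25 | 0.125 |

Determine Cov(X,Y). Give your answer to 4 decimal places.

-0.1875

E[X] = -2.75,  E[Y] = 2.75
E[XY] = -7.75
Cov(X,Y) = E[XY] − E[X]E[Y] = -7.75 − (-2.75)(2.75) = -0.1875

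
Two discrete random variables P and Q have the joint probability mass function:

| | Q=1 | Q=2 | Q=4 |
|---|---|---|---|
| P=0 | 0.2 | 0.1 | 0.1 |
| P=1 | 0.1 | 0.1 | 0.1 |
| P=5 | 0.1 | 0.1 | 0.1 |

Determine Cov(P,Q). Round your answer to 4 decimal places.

E[P] = 1.8,  E[Q] = 2.2
E[PQ] = 4.2
Cov(P,Q) = E[PQ] − E[P]E[Q] = 4.2 − (1.8)(2.2) = 0.24

0.2400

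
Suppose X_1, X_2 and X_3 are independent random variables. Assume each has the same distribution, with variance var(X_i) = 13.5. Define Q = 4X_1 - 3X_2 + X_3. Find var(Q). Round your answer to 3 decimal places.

By independence, var(Q) = (4)²var(X_1) + (-3)²var(X_2) + (1)²var(X_3)
= (4)²·13.5 + (-3)²·13.5 + (1)²·13.5 = 351

351.000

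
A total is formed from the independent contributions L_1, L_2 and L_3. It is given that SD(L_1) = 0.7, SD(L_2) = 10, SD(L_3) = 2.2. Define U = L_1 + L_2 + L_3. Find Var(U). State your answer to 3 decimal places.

105.330

Var(L_1) = 0.49, Var(L_2) = 100, Var(L_3) = 4.84
By independence, Var(U) = (1)²Var(L_1) + (1)²Var(L_2) + (1)²Var(L_3)
= (1)²·0.49 + (1)²·100 + (1)²·4.84 = 105.33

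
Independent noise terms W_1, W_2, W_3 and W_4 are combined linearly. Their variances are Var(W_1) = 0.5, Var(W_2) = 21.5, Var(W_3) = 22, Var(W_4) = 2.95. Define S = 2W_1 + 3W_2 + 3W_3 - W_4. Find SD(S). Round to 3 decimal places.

By independence, Var(S) = (2)²Var(W_1) + (3)²Var(W_2) + (3)²Var(W_3) + (-1)²Var(W_4)
= (2)²·0.5 + (3)²·21.5 + (3)²·22 + (-1)²·2.95 = 396.45
SD(S) = √396.45 ≈ 19.911

19.911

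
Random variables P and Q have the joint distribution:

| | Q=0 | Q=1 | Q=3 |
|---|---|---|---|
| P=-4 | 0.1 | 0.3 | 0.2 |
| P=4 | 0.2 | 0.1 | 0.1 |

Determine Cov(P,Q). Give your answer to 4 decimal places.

-0.9600

E[P] = -0.8,  E[Q] = 1.3
E[PQ] = -2
Cov(P,Q) = E[PQ] − E[P]E[Q] = -2 − (-0.8)(1.3) = -0.96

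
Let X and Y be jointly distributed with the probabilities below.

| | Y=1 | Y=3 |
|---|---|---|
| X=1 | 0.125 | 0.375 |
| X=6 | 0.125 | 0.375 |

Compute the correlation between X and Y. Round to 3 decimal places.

E[X] = 3.5,  E[Y] = 2.5
E[XY] = 8.75
Cov(X,Y) = E[XY] − E[X]E[Y] = 8.75 − (3.5)(2.5) = 0
Var(X) = 6.25,  Var(Y) = 0.75
ρ = 0 / √(6.25·0.75) ≈ 0.000

0.000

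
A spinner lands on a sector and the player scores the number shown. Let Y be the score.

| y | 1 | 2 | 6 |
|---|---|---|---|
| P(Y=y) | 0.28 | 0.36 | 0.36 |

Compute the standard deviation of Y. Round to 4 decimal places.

E[Y] = (1)(0.28) + (2)(0.36) + (6)(0.36) = 3.16
E[Y²] = (1)²(0.28) + (2)²(0.36) + (6)²(0.36) = 14.68
Var(Y) = E[Y²] − (E[Y])² = 14.68 − (3.16)² = 4.6944
SD(Y) = √4.6944 ≈ 2.1667

2.1667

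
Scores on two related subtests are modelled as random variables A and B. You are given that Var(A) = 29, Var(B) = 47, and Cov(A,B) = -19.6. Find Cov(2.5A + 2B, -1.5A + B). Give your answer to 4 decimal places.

Cov(2.5A + 2B, -1.5A + B) = (2.5)(-1.5)Var(A) + (2)(1)Var(B) + [(2.5)(1) + (2)(-1.5)]Cov(A,B)
= -3.75·29 + 2·47 + -0.5·-19.6 = -4.95

-4.9500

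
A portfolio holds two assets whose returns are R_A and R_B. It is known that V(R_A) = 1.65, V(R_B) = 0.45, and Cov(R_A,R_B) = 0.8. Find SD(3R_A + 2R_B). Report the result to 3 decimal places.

5.123

V(3R_A + 2R_B) = (3)²·V(R_A) + (2)²·V(R_B) + 2·(3)·(2)·Cov(R_A,R_B)
= 9·1.65 + 4·0.45 + 12·0.8 = 26.25
SD(3R_A + 2R_B) = √26.25 ≈ 5.123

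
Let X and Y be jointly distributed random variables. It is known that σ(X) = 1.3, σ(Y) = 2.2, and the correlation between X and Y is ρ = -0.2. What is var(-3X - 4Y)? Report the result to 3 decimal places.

78.922

var(X) = (1.3)² = 1.69;  var(Y) = (2.2)² = 4.84
Cov(X,Y) = ρ·σ(X)·σ(Y) = -0.2·1.3·2.2 = -0.572
var(-3X - 4Y) = (-3)²·var(X) + (-4)²·var(Y) + 2·(-3)·(-4)·Cov(X,Y)
= 9·1.69 + 16·4.84 + 24·-0.572 = 78.922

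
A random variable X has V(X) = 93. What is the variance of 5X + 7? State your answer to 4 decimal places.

V(5X + 7) = (5)²·V(X) = 25·93 = 2325

2325.0000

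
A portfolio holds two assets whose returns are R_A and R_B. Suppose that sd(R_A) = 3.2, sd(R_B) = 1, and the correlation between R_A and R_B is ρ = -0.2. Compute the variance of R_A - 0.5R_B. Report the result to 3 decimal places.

11.130

Var(R_A) = (3.2)² = 10.24;  Var(R_B) = (1)² = 1
cov(R_A,R_B) = ρ·sd(R_A)·sd(R_B) = -0.2·3.2·1 = -0.64
Var(R_A - 0.5R_B) = (1)²·Var(R_A) + (-0.5)²·Var(R_B) + 2·(1)·(-0.5)·cov(R_A,R_B)
= 1·10.24 + 0.25·1 + -1·-0.64 = 11.13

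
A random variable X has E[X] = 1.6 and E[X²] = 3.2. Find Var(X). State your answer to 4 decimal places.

0.6400

Var(X) = 3.2 − (1.6)² = 0.64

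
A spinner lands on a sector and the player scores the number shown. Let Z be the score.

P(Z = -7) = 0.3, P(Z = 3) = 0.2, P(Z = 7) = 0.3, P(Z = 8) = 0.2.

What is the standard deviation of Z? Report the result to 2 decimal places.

6.26

E[Z] = (-7)(0.3) + (3)(0.2) + (7)(0.3) + (8)(0.2) = 2.2
E[Z²] = (-7)²(0.3) + (3)²(0.2) + (7)²(0.3) + (8)²(0.2) = 44
var(Z) = E[Z²] − (E[Z])² = 44 − (2.2)² = 39.16
σ(Z) = √39.16 ≈ 6.26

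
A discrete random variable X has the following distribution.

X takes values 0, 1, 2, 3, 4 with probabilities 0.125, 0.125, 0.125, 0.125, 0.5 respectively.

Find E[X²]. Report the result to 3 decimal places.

E[X²] = (0)²(0.125) + (1)²(0.125) + (2)²(0.125) + (3)²(0.125) + (4)²(0.5) = 9.75

9.750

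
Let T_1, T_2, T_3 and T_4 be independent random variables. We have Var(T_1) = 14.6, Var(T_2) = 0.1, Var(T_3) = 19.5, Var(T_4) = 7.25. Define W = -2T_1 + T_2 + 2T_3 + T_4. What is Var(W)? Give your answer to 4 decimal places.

143.7500

By independence, Var(W) = (-2)²Var(T_1) + (1)²Var(T_2) + (2)²Var(T_3) + (1)²Var(T_4)
= (-2)²·14.6 + (1)²·0.1 + (2)²·19.5 + (1)²·7.25 = 143.75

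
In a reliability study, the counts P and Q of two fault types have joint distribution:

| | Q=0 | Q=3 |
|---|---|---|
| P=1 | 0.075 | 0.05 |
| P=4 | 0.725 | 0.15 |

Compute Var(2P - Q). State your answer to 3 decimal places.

E[P] = 3.625,  E[Q] = 0.6,  E[PQ] = 1.95
Var(P) = 14.125 − (3.625)² = 0.984375;  Var(Q) = 1.8 − (0.6)² = 1.44
Cov(P,Q) = 1.95 − (3.625)(0.6) = -0.225
Var(2P - Q) = (2)²·0.984375 + (-1)²·1.44 + 2·(2)·(-1)·-0.225 = 6.2775

6.278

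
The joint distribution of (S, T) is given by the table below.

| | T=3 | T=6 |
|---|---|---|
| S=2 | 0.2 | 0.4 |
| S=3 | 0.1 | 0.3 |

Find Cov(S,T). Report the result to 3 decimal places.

E[S] = 2.4,  E[T] = 5.1
E[ST] = 12.3
Cov(S,T) = E[ST] − E[S]E[T] = 12.3 − (2.4)(5.1) = 0.06

0.060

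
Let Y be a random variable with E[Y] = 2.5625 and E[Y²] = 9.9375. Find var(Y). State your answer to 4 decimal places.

var(Y) = 9.9375 − (2.5625)² = 3.37109375

3.3711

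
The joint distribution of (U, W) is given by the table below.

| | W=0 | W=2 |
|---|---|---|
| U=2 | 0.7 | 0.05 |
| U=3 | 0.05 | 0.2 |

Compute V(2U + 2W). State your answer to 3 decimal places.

5.950

E[U] = 2.25,  E[W] = 0.5,  E[UW] = 1.4
V(U) = 5.25 − (2.25)² = 0.1875;  V(W) = 1 − (0.5)² = 0.75
cov(U,W) = 1.4 − (2.25)(0.5) = 0.275
V(2U + 2W) = (2)²·0.1875 + (2)²·0.75 + 2·(2)·(2)·0.275 = 5.95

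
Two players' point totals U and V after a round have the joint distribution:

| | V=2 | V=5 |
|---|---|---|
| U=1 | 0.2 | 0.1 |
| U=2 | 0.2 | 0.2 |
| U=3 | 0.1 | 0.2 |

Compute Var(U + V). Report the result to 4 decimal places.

3.4500

E[U] = 2,  E[V] = 3.5,  E[UV] = 7.3
Var(U) = 4.6 − (2)² = 0.6;  Var(V) = 14.5 − (3.5)² = 2.25
Cov(U,V) = 7.3 − (2)(3.5) = 0.3
Var(U + V) = (1)²·0.6 + (1)²·2.25 + 2·(1)·(1)·0.3 = 3.45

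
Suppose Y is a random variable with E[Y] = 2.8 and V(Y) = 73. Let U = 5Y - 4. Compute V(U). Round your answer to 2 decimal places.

1825.00

V(5Y - 4) = (5)²·V(Y) = 25·73 = 1825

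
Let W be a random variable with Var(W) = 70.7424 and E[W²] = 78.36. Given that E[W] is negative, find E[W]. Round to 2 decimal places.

(E[W])² = E[W²] − Var(W) = 78.36 − 70.7424 = 7.6176
E[W] = −√7.6176 = -2.76

-2.76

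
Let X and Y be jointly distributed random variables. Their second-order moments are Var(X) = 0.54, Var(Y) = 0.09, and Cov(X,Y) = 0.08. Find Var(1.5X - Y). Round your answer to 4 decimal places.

Var(1.5X - Y) = (1.5)²·Var(X) + (-1)²·Var(Y) + 2·(1.5)·(-1)·Cov(X,Y)
= 2.25·0.54 + 1·0.09 + -3·0.08 = 1.065

1.0650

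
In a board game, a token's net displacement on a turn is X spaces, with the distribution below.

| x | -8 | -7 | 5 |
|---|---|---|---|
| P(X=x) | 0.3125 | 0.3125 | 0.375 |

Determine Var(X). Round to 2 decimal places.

E[X] = (-8)(0.3125) + (-7)(0.3125) + (5)(0.375) = -2.8125
E[X²] = (-8)²(0.3125) + (-7)²(0.3125) + (5)²(0.375) = 44.6875
Var(X) = E[X²] − (E[X])² = 44.6875 − (-2.8125)² = 36.77734375

36.78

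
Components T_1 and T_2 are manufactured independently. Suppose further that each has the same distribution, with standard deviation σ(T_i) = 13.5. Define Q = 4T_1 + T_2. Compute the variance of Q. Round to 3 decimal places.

3098.250

Var(T_i) = (13.5)² = 182.25
By independence, Var(Q) = (4)²Var(T_1) + (1)²Var(T_2)
= (4)²·182.25 + (1)²·182.25 = 3098.25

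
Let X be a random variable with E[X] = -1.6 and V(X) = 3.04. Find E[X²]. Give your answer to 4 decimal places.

E[X²] = V(X) + (E[X])² = 3.04 + (-1.6)² = 5.6

5.6000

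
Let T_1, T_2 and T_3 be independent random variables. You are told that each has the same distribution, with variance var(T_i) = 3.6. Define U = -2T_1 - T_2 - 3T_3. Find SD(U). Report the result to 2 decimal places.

By independence, var(U) = (-2)²var(T_1) + (-1)²var(T_2) + (-3)²var(T_3)
= (-2)²·3.6 + (-1)²·3.6 + (-3)²·3.6 = 50.4
SD(U) = √50.4 ≈ 7.10

7.10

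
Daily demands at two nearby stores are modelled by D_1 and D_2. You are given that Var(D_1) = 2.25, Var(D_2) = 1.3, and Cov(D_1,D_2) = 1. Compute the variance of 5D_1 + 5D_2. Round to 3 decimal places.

Var(5D_1 + 5D_2) = (5)²·Var(D_1) + (5)²·Var(D_2) + 2·(5)·(5)·Cov(D_1,D_2)
= 25·2.25 + 25·1.3 + 50·1 = 138.75

138.750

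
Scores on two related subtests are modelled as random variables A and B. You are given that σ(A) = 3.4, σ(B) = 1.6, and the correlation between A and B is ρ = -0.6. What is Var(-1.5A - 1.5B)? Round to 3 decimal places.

17.082

Var(A) = (3.4)² = 11.56;  Var(B) = (1.6)² = 2.56
cov(A,B) = ρ·σ(A)·σ(B) = -0.6·3.4·1.6 = -3.264
Var(-1.5A - 1.5B) = (-1.5)²·Var(A) + (-1.5)²·Var(B) + 2·(-1.5)·(-1.5)·cov(A,B)
= 2.25·11.56 + 2.25·2.56 + 4.5·-3.264 = 17.082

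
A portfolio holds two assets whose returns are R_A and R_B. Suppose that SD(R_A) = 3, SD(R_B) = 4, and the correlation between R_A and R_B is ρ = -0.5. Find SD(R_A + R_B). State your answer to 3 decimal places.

V(R_A) = (3)² = 9;  V(R_B) = (4)² = 16
cov(R_A,R_B) = ρ·SD(R_A)·SD(R_B) = -0.5·3·4 = -6
V(R_A + R_B) = (1)²·V(R_A) + (1)²·V(R_B) + 2·(1)·(1)·cov(R_A,R_B)
= 1·9 + 1·16 + 2·-6 = 13
SD(R_A + R_B) = √13 ≈ 3.606

3.606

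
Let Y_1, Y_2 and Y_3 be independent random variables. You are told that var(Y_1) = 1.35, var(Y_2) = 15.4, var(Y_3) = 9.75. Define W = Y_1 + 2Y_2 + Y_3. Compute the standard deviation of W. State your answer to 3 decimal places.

8.526

By independence, var(W) = (1)²var(Y_1) + (2)²var(Y_2) + (1)²var(Y_3)
= (1)²·1.35 + (2)²·15.4 + (1)²·9.75 = 72.7
SD(W) = √72.7 ≈ 8.526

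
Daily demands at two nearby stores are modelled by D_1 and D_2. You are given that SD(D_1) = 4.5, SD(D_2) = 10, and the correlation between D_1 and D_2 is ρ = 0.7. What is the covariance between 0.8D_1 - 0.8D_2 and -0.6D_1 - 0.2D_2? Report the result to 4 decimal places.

V(D_1) = (4.5)² = 20.25;  V(D_2) = (10)² = 100
Cov(D_1,D_2) = ρ·SD(D_1)·SD(D_2) = 0.7·4.5·10 = 31.5
Cov(0.8D_1 - 0.8D_2, -0.6D_1 - 0.2D_2) = (0.8)(-0.6)V(D_1) + (-0.8)(-0.2)V(D_2) + [(0.8)(-0.2) + (-0.8)(-0.6)]Cov(D_1,D_2)
= -0.48·20.25 + 0.16·100 + 0.32·31.5 = 16.36

16.3600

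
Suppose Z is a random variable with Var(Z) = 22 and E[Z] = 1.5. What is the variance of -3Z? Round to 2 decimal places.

Var(-3Z) = (-3)²·Var(Z) = 9·22 = 198

198.00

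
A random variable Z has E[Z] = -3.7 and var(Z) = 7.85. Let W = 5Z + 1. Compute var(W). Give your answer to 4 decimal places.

var(5Z + 1) = (5)²·var(Z) = 25·7.85 = 196.25

196.2500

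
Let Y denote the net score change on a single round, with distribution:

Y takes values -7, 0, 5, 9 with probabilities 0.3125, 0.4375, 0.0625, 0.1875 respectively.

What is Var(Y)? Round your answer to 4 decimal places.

32.0273

E[Y] = (-7)(0.3125) + (0)(0.4375) + (5)(0.0625) + (9)(0.1875) = -0.1875
E[Y²] = (-7)²(0.3125) + (0)²(0.4375) + (5)²(0.0625) + (9)²(0.1875) = 32.0625
Var(Y) = E[Y²] − (E[Y])² = 32.0625 − (-0.1875)² = 32.02734375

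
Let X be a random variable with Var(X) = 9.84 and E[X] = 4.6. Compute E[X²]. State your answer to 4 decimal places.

31.0000

E[X²] = Var(X) + (E[X])² = 9.84 + (4.6)² = 31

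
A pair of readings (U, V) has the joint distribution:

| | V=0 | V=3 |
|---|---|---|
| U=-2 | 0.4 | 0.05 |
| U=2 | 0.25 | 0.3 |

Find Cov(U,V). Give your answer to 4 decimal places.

1.2900

E[U] = 0.2,  E[V] = 1.05
E[UV] = 1.5
Cov(U,V) = E[UV] − E[U]E[V] = 1.5 − (0.2)(1.05) = 1.29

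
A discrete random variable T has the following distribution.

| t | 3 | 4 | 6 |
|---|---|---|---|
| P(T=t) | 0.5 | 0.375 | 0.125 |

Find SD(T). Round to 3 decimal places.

E[T] = (3)(0.5) + (4)(0.375) + (6)(0.125) = 3.75
E[T²] = (3)²(0.5) + (4)²(0.375) + (6)²(0.125) = 15
Var(T) = E[T²] − (E[T])² = 15 − (3.75)² = 0.9375
SD(T) = √0.9375 ≈ 0.968

0.968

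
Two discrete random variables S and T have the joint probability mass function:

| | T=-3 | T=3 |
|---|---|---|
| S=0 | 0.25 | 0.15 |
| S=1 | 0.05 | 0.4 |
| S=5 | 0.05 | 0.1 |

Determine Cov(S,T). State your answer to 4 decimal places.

0.7200

E[S] = 1.2,  E[T] = 0.9
E[ST] = 1.8
Cov(S,T) = E[ST] − E[S]E[T] = 1.8 − (1.2)(0.9) = 0.72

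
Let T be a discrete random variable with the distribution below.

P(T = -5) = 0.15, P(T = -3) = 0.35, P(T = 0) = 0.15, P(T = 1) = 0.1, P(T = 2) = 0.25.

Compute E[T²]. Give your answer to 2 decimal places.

E[T²] = (-5)²(0.15) + (-3)²(0.35) + (0)²(0.15) + (1)²(0.1) + (2)²(0.25) = 8

8.00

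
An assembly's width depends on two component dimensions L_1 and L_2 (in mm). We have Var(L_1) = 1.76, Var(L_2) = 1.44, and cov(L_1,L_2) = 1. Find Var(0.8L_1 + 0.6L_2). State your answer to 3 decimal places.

Var(0.8L_1 + 0.6L_2) = (0.8)²·Var(L_1) + (0.6)²·Var(L_2) + 2·(0.8)·(0.6)·cov(L_1,L_2)
= 0.64·1.76 + 0.36·1.44 + 0.96·1 = 2.6048

2.605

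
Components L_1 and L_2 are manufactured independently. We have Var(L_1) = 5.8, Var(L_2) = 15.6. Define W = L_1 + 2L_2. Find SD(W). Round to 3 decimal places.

8.258

By independence, Var(W) = (1)²Var(L_1) + (2)²Var(L_2)
= (1)²·5.8 + (2)²·15.6 = 68.2
SD(W) = √68.2 ≈ 8.258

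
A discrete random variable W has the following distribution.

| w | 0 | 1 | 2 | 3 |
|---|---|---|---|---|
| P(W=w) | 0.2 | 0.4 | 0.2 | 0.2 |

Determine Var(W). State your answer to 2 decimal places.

E[W] = (0)(0.2) + (1)(0.4) + (2)(0.2) + (3)(0.2) = 1.4
E[W²] = (0)²(0.2) + (1)²(0.4) + (2)²(0.2) + (3)²(0.2) = 3
Var(W) = E[W²] − (E[W])² = 3 − (1.4)² = 1.04

1.04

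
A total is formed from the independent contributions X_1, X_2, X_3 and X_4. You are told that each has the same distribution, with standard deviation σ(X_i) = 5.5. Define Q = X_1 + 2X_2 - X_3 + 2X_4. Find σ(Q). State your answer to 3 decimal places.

17.393

Var(X_i) = (5.5)² = 30.25
By independence, Var(Q) = (1)²Var(X_1) + (2)²Var(X_2) + (-1)²Var(X_3) + (2)²Var(X_4)
= (1)²·30.25 + (2)²·30.25 + (-1)²·30.25 + (2)²·30.25 = 302.5
σ(Q) = √302.5 ≈ 17.393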